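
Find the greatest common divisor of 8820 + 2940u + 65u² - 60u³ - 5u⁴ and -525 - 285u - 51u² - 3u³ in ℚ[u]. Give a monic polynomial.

7 + u

Apply the Euclidean algorithm:
  -5u⁴ - 60u³ + 65u² + 2940u + 8820 = ((5/3)u - 25/3)(-3u³ - 51u² - 285u - 525) + (115u² + 1440u + 4445)
  -3u³ - 51u² - 285u - 525 = (-(3/115)u - 309/2645)(115u² + 1440u + 4445) + (-(432/529)u - 3024/529)
  115u² + 1440u + 4445 = (-(60835/432)u - 335915/432)(-(432/529)u - 3024/529) + (0)
Last nonzero remainder: -(432/529)u - 3024/529. Dividing through by -432/529 gives the monic gcd u + 7.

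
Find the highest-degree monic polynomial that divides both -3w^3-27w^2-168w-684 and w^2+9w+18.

w+6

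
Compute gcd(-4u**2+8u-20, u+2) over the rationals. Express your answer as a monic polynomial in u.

Euclidean algorithm in ℚ[u]:
  -4u**2+8u-20 = (-4u+16)(u+2) + (-52)
  u+2 = (-(1/52)u-1/26)(-52) + (0)
The last nonzero remainder is the constant -52, so the polynomials are coprime and gcd = 1.

1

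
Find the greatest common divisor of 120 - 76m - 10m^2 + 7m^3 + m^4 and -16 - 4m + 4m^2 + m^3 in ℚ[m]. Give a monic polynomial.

-2 + m

Apply the Euclidean algorithm:
  m^4 + 7m^3 - 10m^2 - 76m + 120 = (m + 3)(m^3 + 4m^2 - 4m - 16) + (-18m^2 - 48m + 168)
  m^3 + 4m^2 - 4m - 16 = (-(1/18)m - 2/27)(-18m^2 - 48m + 168) + ((16/9)m - 32/9)
  -18m^2 - 48m + 168 = (-(81/8)m - 189/4)((16/9)m - 32/9) + (0)
Last nonzero remainder: (16/9)m - 32/9. Dividing through by 16/9 gives the monic gcd m - 2.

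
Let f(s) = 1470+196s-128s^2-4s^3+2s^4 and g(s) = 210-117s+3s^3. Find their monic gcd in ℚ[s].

-35+2s+s^2

Repeated division with remainder:
  2s^4-4s^3-128s^2+196s+1470 = ((2/3)s-4/3)(3s^3-117s+210) + (-50s^2-100s+1750)
  3s^3-117s+210 = (-(3/50)s+3/25)(-50s^2-100s+1750) + (0)
Last nonzero remainder: -50s^2-100s+1750. Dividing through by -50 gives the monic gcd s^2+2s-35.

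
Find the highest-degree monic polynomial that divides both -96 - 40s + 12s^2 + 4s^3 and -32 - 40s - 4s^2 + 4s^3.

2 + s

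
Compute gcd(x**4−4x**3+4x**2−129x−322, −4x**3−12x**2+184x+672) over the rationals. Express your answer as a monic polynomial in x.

Euclidean algorithm in ℚ[x]:
  x**4−4x**3+4x**2−129x−322 = (−(1/4)x+7/4)(−4x**3−12x**2+184x+672) + (71x**2−283x−1498)
  −4x**3−12x**2+184x+672 = (−(4/71)x−1984/5041)(71x**2−283x−1498) + (−(59360/5041)x+415520/5041)
  71x**2−283x−1498 = (−(357911/59360)x−539387/29680)(−(59360/5041)x+415520/5041) + (0)
Last nonzero remainder: −(59360/5041)x+415520/5041. Dividing through by −59360/5041 gives the monic gcd x−7.

x−7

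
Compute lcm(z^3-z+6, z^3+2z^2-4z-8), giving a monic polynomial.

By polynomial division,
  z^3-z+6 = (z^3+2z^2-4z-8) + (-2z^2+3z+14)
  z^3+2z^2-4z-8 = (-(1/2)z-7/4)(-2z^2+3z+14) + ((33/4)z+33/2)
  -2z^2+3z+14 = (-(8/33)z+28/33)((33/4)z+33/2) + (0)
Last nonzero remainder: (33/4)z+33/2. Dividing through by 33/4 gives the monic gcd z+2.
Then lcm(f, g) = f·g / gcd(f, g); expanding and making the result monic gives the answer.

z^5-5z^3+6z^2+4z-24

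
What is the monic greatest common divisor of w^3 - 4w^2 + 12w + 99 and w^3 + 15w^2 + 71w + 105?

w + 3

Euclidean algorithm in ℚ[w]:
  w^3 - 4w^2 + 12w + 99 = (w^3 + 15w^2 + 71w + 105) + (-19w^2 - 59w - 6)
  w^3 + 15w^2 + 71w + 105 = (-(1/19)w - 226/361)(-19w^2 - 59w - 6) + ((12183/361)w + 36549/361)
  -19w^2 - 59w - 6 = (-(6859/12183)w - 722/12183)((12183/361)w + 36549/361) + (0)
Last nonzero remainder: (12183/361)w + 36549/361. Dividing through by 12183/361 gives the monic gcd w + 3.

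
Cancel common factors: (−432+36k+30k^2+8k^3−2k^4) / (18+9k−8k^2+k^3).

(−24−10k−2k^2)/(1+k)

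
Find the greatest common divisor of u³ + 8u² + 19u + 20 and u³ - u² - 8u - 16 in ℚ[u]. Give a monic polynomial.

By polynomial division,
  u³ + 8u² + 19u + 20 = (u³ - u² - 8u - 16) + (9u² + 27u + 36)
  u³ - u² - 8u - 16 = ((1/9)u - 4/9)(9u² + 27u + 36) + (0)
Last nonzero remainder: 9u² + 27u + 36. Dividing through by 9 gives the monic gcd u² + 3u + 4.

u² + 3u + 4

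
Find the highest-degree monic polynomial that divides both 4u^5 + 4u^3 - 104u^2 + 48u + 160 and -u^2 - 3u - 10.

By polynomial division,
  4u^5 + 4u^3 - 104u^2 + 48u + 160 = (-4u^3 + 12u^2 - 16)(-u^2 - 3u - 10) + (0)
Last nonzero remainder: -u^2 - 3u - 10. Dividing through by -1 gives the monic gcd u^2 + 3u + 10.

u^2 + 3u + 10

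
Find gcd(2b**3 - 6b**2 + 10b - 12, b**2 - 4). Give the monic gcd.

b - 2

Euclidean algorithm in ℚ[b]:
  2b**3 - 6b**2 + 10b - 12 = (2b - 6)(b**2 - 4) + (18b - 36)
  b**2 - 4 = ((1/18)b + 1/9)(18b - 36) + (0)
Last nonzero remainder: 18b - 36. Dividing through by 18 gives the monic gcd b - 2.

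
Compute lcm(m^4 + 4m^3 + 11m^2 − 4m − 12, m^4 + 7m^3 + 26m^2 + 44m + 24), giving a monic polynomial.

m^5 + 6m^4 + 19m^3 + 18m^2 − 20m − 24

Repeated division with remainder:
  m^4 + 4m^3 + 11m^2 − 4m − 12 = (m^4 + 7m^3 + 26m^2 + 44m + 24) + (−3m^3 − 15m^2 − 48m − 36)
  m^4 + 7m^3 + 26m^2 + 44m + 24 = (−(1/3)m − 2/3)(−3m^3 − 15m^2 − 48m − 36) + (0)
Last nonzero remainder: −3m^3 − 15m^2 − 48m − 36. Dividing through by −3 gives the monic gcd m^3 + 5m^2 + 16m + 12.
Then lcm(f, g) = f·g / gcd(f, g); expanding and making the result monic gives the answer.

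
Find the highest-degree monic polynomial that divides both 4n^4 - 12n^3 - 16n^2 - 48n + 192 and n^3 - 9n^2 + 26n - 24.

By polynomial division,
  4n^4 - 12n^3 - 16n^2 - 48n + 192 = (4n + 24)(n^3 - 9n^2 + 26n - 24) + (96n^2 - 576n + 768)
  n^3 - 9n^2 + 26n - 24 = ((1/96)n - 1/32)(96n^2 - 576n + 768) + (0)
Last nonzero remainder: 96n^2 - 576n + 768. Dividing through by 96 gives the monic gcd n^2 - 6n + 8.

n^2 - 6n + 8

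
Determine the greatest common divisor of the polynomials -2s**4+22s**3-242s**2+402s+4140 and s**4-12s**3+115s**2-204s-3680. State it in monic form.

s**2-8s+115

By polynomial division,
  -2s**4+22s**3-242s**2+402s+4140 = (-2)(s**4-12s**3+115s**2-204s-3680) + (-2s**3-12s**2-6s-3220)
  s**4-12s**3+115s**2-204s-3680 = (-(1/2)s+9)(-2s**3-12s**2-6s-3220) + (220s**2-1760s+25300)
  -2s**3-12s**2-6s-3220 = (-(1/110)s-7/55)(220s**2-1760s+25300) + (0)
Last nonzero remainder: 220s**2-1760s+25300. Dividing through by 220 gives the monic gcd s**2-8s+115.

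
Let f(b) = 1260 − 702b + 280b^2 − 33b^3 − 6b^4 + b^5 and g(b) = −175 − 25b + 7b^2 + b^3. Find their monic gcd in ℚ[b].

−35 + 2b + b^2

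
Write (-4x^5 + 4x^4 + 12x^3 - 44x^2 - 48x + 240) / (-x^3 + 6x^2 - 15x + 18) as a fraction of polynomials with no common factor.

(4x^3 + 8x^2 - 12x - 40)/(x - 3)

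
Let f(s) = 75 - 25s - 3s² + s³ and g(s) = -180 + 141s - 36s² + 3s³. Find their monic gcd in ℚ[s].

Euclidean algorithm in ℚ[s]:
  s³ - 3s² - 25s + 75 = (1/3)(3s³ - 36s² + 141s - 180) + (9s² - 72s + 135)
  3s³ - 36s² + 141s - 180 = ((1/3)s - 4/3)(9s² - 72s + 135) + (0)
Last nonzero remainder: 9s² - 72s + 135. Dividing through by 9 gives the monic gcd s² - 8s + 15.

15 - 8s + s²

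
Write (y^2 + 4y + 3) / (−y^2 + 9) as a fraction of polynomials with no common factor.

(−y − 1)/(y − 3)

By polynomial division,
  y^2 + 4y + 3 = (−1)(−y^2 + 9) + (4y + 12)
  −y^2 + 9 = (−(1/4)y + 3/4)(4y + 12) + (0)
Last nonzero remainder: 4y + 12. Dividing through by 4 gives the monic gcd y + 3.
Cancel y + 3 from numerator and denominator to get the reduced form.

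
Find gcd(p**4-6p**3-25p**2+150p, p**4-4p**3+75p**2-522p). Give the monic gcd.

By polynomial division,
  p**4-6p**3-25p**2+150p = (p**4-4p**3+75p**2-522p) + (-2p**3-100p**2+672p)
  p**4-4p**3+75p**2-522p = (-(1/2)p+27)(-2p**3-100p**2+672p) + (3111p**2-18666p)
  -2p**3-100p**2+672p = (-(2/3111)p-112/3111)(3111p**2-18666p) + (0)
Last nonzero remainder: 3111p**2-18666p. Dividing through by 3111 gives the monic gcd p**2-6p.

p**2-6p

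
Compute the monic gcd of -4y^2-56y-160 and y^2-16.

y+4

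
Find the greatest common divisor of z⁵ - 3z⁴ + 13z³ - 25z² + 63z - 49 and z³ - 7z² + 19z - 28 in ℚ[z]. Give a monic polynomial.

Repeated division with remainder:
  z⁵ - 3z⁴ + 13z³ - 25z² + 63z - 49 = (z² + 4z + 22)(z³ - 7z² + 19z - 28) + (81z² - 243z + 567)
  z³ - 7z² + 19z - 28 = ((1/81)z - 4/81)(81z² - 243z + 567) + (0)
Last nonzero remainder: 81z² - 243z + 567. Dividing through by 81 gives the monic gcd z² - 3z + 7.

z² - 3z + 7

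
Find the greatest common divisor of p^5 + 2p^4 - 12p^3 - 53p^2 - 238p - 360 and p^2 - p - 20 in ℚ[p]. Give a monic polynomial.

p^2 - p - 20

Repeated division with remainder:
  p^5 + 2p^4 - 12p^3 - 53p^2 - 238p - 360 = (p^3 + 3p^2 + 11p + 18)(p^2 - p - 20) + (0)
The last nonzero remainder p^2 - p - 20 is already monic.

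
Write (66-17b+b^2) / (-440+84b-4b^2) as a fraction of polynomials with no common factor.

(6-b)/(-40+4b)

Repeated division with remainder:
  b^2-17b+66 = (-1/4)(-4b^2+84b-440) + (4b-44)
  -4b^2+84b-440 = (-b+10)(4b-44) + (0)
Last nonzero remainder: 4b-44. Dividing through by 4 gives the monic gcd b-11.
Cancel b-11 from numerator and denominator to get the reduced form.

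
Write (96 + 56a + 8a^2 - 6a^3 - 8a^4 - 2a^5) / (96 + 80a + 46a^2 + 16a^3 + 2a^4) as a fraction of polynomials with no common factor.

Euclidean algorithm in ℚ[a]:
  -2a^5 - 8a^4 - 6a^3 + 8a^2 + 56a + 96 = (-a + 4)(2a^4 + 16a^3 + 46a^2 + 80a + 96) + (-24a^3 - 96a^2 - 168a - 288)
  2a^4 + 16a^3 + 46a^2 + 80a + 96 = (-(1/12)a - 1/3)(-24a^3 - 96a^2 - 168a - 288) + (0)
Last nonzero remainder: -24a^3 - 96a^2 - 168a - 288. Dividing through by -24 gives the monic gcd a^3 + 4a^2 + 7a + 12.
Cancel a^3 + 4a^2 + 7a + 12 from numerator and denominator to get the reduced form.

(4 - a^2)/(4 + a)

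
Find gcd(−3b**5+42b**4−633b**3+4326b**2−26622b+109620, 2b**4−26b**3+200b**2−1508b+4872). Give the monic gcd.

Euclidean algorithm in ℚ[b]:
  −3b**5+42b**4−633b**3+4326b**2−26622b+109620 = (−(3/2)b+3/2)(2b**4−26b**3+200b**2−1508b+4872) + (−294b**3+1764b**2−17052b+102312)
  2b**4−26b**3+200b**2−1508b+4872 = (−(1/147)b+1/21)(−294b**3+1764b**2−17052b+102312) + (0)
Last nonzero remainder: −294b**3+1764b**2−17052b+102312. Dividing through by −294 gives the monic gcd b**3−6b**2+58b−348.

b**3−6b**2+58b−348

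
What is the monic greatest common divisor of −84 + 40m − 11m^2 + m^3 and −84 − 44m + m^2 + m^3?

−7 + m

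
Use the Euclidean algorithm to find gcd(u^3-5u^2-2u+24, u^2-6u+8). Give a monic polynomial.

u-4

Repeated division with remainder:
  u^3-5u^2-2u+24 = (u+1)(u^2-6u+8) + (-4u+16)
  u^2-6u+8 = (-(1/4)u+1/2)(-4u+16) + (0)
Last nonzero remainder: -4u+16. Dividing through by -4 gives the monic gcd u-4.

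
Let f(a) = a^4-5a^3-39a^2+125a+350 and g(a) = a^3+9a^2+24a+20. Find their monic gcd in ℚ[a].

a^2+7a+10

Repeated division with remainder:
  a^4-5a^3-39a^2+125a+350 = (a-14)(a^3+9a^2+24a+20) + (63a^2+441a+630)
  a^3+9a^2+24a+20 = ((1/63)a+2/63)(63a^2+441a+630) + (0)
Last nonzero remainder: 63a^2+441a+630. Dividing through by 63 gives the monic gcd a^2+7a+10.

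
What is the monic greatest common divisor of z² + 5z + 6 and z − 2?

Euclidean algorithm in ℚ[z]:
  z² + 5z + 6 = (z + 7)(z − 2) + (20)
  z − 2 = ((1/20)z − 1/10)(20) + (0)
The last nonzero remainder is the constant 20, so the polynomials are coprime and gcd = 1.

1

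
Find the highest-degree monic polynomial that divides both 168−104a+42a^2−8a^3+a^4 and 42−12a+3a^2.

14−4a+a^2

Apply the Euclidean algorithm:
  a^4−8a^3+42a^2−104a+168 = ((1/3)a^2−(4/3)a+4)(3a^2−12a+42) + (0)
Last nonzero remainder: 3a^2−12a+42. Dividing through by 3 gives the monic gcd a^2−4a+14.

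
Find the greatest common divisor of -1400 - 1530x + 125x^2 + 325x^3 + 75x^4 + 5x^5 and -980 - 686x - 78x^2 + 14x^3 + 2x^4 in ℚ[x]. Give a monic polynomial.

By polynomial division,
  5x^5 + 75x^4 + 325x^3 + 125x^2 - 1530x - 1400 = ((5/2)x + 20)(2x^4 + 14x^3 - 78x^2 - 686x - 980) + (240x^3 + 3400x^2 + 14640x + 18200)
  2x^4 + 14x^3 - 78x^2 - 686x - 980 = ((1/120)x - 43/720)(240x^3 + 3400x^2 + 14640x + 18200) + ((55/18)x^2 + (110/3)x + 1925/18)
  240x^3 + 3400x^2 + 14640x + 18200 = ((864/11)x + 1872/11)((55/18)x^2 + (110/3)x + 1925/18) + (0)
Last nonzero remainder: (55/18)x^2 + (110/3)x + 1925/18. Dividing through by 55/18 gives the monic gcd x^2 + 12x + 35.

35 + 12x + x^2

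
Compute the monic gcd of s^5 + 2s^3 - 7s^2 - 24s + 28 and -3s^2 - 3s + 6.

s^2 + s - 2

Euclidean algorithm in ℚ[s]:
  s^5 + 2s^3 - 7s^2 - 24s + 28 = (-(1/3)s^3 + (1/3)s^2 - (5/3)s + 14/3)(-3s^2 - 3s + 6) + (0)
Last nonzero remainder: -3s^2 - 3s + 6. Dividing through by -3 gives the monic gcd s^2 + s - 2.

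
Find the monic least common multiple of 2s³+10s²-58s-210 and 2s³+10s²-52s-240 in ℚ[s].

s⁵+15s⁴+45s³-275s²-1746s-2520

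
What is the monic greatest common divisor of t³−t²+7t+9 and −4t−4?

t+1

Apply the Euclidean algorithm:
  t³−t²+7t+9 = (−(1/4)t²+(1/2)t−9/4)(−4t−4) + (0)
Last nonzero remainder: −4t−4. Dividing through by −4 gives the monic gcd t+1.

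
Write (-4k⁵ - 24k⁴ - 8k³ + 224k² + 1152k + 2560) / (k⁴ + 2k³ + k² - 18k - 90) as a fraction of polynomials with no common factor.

(-4k³ - 16k² + 64k + 256)/(k² - 9)

By polynomial division,
  -4k⁵ - 24k⁴ - 8k³ + 224k² + 1152k + 2560 = (-4k - 16)(k⁴ + 2k³ + k² - 18k - 90) + (28k³ + 168k² + 504k + 1120)
  k⁴ + 2k³ + k² - 18k - 90 = ((1/28)k - 1/7)(28k³ + 168k² + 504k + 1120) + (7k² + 14k + 70)
  28k³ + 168k² + 504k + 1120 = (4k + 16)(7k² + 14k + 70) + (0)
Last nonzero remainder: 7k² + 14k + 70. Dividing through by 7 gives the monic gcd k² + 2k + 10.
Cancel k² + 2k + 10 from numerator and denominator to get the reduced form.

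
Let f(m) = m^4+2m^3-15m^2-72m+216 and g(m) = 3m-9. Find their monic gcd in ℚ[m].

m-3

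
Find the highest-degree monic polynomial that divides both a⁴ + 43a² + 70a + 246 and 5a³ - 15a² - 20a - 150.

Repeated division with remainder:
  a⁴ + 43a² + 70a + 246 = ((1/5)a + 3/5)(5a³ - 15a² - 20a - 150) + (56a² + 112a + 336)
  5a³ - 15a² - 20a - 150 = ((5/56)a - 25/56)(56a² + 112a + 336) + (0)
Last nonzero remainder: 56a² + 112a + 336. Dividing through by 56 gives the monic gcd a² + 2a + 6.

a² + 2a + 6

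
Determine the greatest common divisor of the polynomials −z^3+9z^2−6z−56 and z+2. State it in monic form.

z+2

By polynomial division,
  −z^3+9z^2−6z−56 = (−z^2+11z−28)(z+2) + (0)
The last nonzero remainder z+2 is already monic.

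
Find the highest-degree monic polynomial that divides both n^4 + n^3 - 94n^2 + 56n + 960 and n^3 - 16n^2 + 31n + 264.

Euclidean algorithm in ℚ[n]:
  n^4 + n^3 - 94n^2 + 56n + 960 = (n + 17)(n^3 - 16n^2 + 31n + 264) + (147n^2 - 735n - 3528)
  n^3 - 16n^2 + 31n + 264 = ((1/147)n - 11/147)(147n^2 - 735n - 3528) + (0)
Last nonzero remainder: 147n^2 - 735n - 3528. Dividing through by 147 gives the monic gcd n^2 - 5n - 24.

n^2 - 5n - 24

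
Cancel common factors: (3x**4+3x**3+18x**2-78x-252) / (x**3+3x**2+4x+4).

Apply the Euclidean algorithm:
  3x**4+3x**3+18x**2-78x-252 = (3x-6)(x**3+3x**2+4x+4) + (24x**2-66x-228)
  x**3+3x**2+4x+4 = ((1/24)x+23/96)(24x**2-66x-228) + ((469/16)x+469/8)
  24x**2-66x-228 = ((384/469)x-1824/469)((469/16)x+469/8) + (0)
Last nonzero remainder: (469/16)x+469/8. Dividing through by 469/16 gives the monic gcd x+2.
Cancel x+2 from numerator and denominator to get the reduced form.

(3x**3-3x**2+24x-126)/(x**2+x+2)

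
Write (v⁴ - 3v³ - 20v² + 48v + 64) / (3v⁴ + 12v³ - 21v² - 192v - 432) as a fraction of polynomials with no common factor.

(v² - 3v - 4)/(3v² + 12v + 27)

By polynomial division,
  v⁴ - 3v³ - 20v² + 48v + 64 = (1/3)(3v⁴ + 12v³ - 21v² - 192v - 432) + (-7v³ - 13v² + 112v + 208)
  3v⁴ + 12v³ - 21v² - 192v - 432 = (-(3/7)v - 45/49)(-7v³ - 13v² + 112v + 208) + ((738/49)v² - 11808/49)
  -7v³ - 13v² + 112v + 208 = (-(343/738)v - 637/738)((738/49)v² - 11808/49) + (0)
Last nonzero remainder: (738/49)v² - 11808/49. Dividing through by 738/49 gives the monic gcd v² - 16.
Cancel v² - 16 from numerator and denominator to get the reduced form.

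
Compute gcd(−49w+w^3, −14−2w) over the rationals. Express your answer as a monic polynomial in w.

By polynomial division,
  w^3−49w = (−(1/2)w^2+(7/2)w)(−2w−14) + (0)
Last nonzero remainder: −2w−14. Dividing through by −2 gives the monic gcd w+7.

7+w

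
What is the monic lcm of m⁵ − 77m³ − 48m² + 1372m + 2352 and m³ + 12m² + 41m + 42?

By polynomial division,
  m⁵ − 77m³ − 48m² + 1372m + 2352 = (m² − 12m + 26)(m³ + 12m² + 41m + 42) + (90m² + 810m + 1260)
  m³ + 12m² + 41m + 42 = ((1/90)m + 1/30)(90m² + 810m + 1260) + (0)
Last nonzero remainder: 90m² + 810m + 1260. Dividing through by 90 gives the monic gcd m² + 9m + 14.
Then lcm(f, g) = f·g / gcd(f, g); expanding and making the result monic gives the answer.

m⁶ + 3m⁵ − 77m⁴ − 279m³ + 1228m² + 6468m + 7056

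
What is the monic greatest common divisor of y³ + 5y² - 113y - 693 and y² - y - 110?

y - 11

Euclidean algorithm in ℚ[y]:
  y³ + 5y² - 113y - 693 = (y + 6)(y² - y - 110) + (3y - 33)
  y² - y - 110 = ((1/3)y + 10/3)(3y - 33) + (0)
Last nonzero remainder: 3y - 33. Dividing through by 3 gives the monic gcd y - 11.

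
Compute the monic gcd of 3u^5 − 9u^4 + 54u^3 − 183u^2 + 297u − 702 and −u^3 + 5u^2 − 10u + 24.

u^2 − u + 6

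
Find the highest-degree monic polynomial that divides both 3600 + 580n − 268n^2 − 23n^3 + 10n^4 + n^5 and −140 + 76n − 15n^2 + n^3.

20 − 8n + n^2

Apply the Euclidean algorithm:
  n^5 + 10n^4 − 23n^3 − 268n^2 + 580n + 3600 = (n^2 + 25n + 276)(n^3 − 15n^2 + 76n − 140) + (2112n^2 − 16896n + 42240)
  n^3 − 15n^2 + 76n − 140 = ((1/2112)n − 7/2112)(2112n^2 − 16896n + 42240) + (0)
Last nonzero remainder: 2112n^2 − 16896n + 42240. Dividing through by 2112 gives the monic gcd n^2 − 8n + 20.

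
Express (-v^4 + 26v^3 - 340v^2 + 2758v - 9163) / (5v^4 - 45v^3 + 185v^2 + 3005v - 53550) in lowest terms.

(-v^2 + 18v - 77)/(5v^2 - 5v - 450)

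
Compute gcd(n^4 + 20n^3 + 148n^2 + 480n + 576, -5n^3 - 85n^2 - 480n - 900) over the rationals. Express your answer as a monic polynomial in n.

Euclidean algorithm in ℚ[n]:
  n^4 + 20n^3 + 148n^2 + 480n + 576 = (-(1/5)n - 3/5)(-5n^3 - 85n^2 - 480n - 900) + (n^2 + 12n + 36)
  -5n^3 - 85n^2 - 480n - 900 = (-5n - 25)(n^2 + 12n + 36) + (0)
The last nonzero remainder n^2 + 12n + 36 is already monic.

n^2 + 12n + 36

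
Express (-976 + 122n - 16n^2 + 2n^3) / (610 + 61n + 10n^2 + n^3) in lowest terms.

(-16 + 2n)/(10 + n)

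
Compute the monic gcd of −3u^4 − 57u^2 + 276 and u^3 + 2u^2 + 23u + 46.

u^3 + 2u^2 + 23u + 46

Apply the Euclidean algorithm:
  −3u^4 − 57u^2 + 276 = (−3u + 6)(u^3 + 2u^2 + 23u + 46) + (0)
The last nonzero remainder u^3 + 2u^2 + 23u + 46 is already monic.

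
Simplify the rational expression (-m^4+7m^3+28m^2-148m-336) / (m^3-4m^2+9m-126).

(-m^3+m^2+34m+56)/(m^2+2m+21)

By polynomial division,
  -m^4+7m^3+28m^2-148m-336 = (-m+3)(m^3-4m^2+9m-126) + (49m^2-301m+42)
  m^3-4m^2+9m-126 = ((1/49)m+15/343)(49m^2-301m+42) + ((1044/49)m-6264/49)
  49m^2-301m+42 = ((2401/1044)m-343/1044)((1044/49)m-6264/49) + (0)
Last nonzero remainder: (1044/49)m-6264/49. Dividing through by 1044/49 gives the monic gcd m-6.
Cancel m-6 from numerator and denominator to get the reduced form.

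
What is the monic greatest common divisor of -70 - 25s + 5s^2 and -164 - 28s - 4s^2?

1

Repeated division with remainder:
  5s^2 - 25s - 70 = (-5/4)(-4s^2 - 28s - 164) + (-60s - 275)
  -4s^2 - 28s - 164 = ((1/15)s + 29/180)(-60s - 275) + (-4309/36)
  -60s - 275 = ((2160/4309)s + 9900/4309)(-4309/36) + (0)
The last nonzero remainder is the constant -4309/36, so the polynomials are coprime and gcd = 1.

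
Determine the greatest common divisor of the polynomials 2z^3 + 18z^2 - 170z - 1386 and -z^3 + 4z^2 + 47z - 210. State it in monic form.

z + 7

By polynomial division,
  2z^3 + 18z^2 - 170z - 1386 = (-2)(-z^3 + 4z^2 + 47z - 210) + (26z^2 - 76z - 1806)
  -z^3 + 4z^2 + 47z - 210 = (-(1/26)z + 7/169)(26z^2 - 76z - 1806) + (-(3264/169)z - 22848/169)
  26z^2 - 76z - 1806 = (-(2197/1632)z + 7267/544)(-(3264/169)z - 22848/169) + (0)
Last nonzero remainder: -(3264/169)z - 22848/169. Dividing through by -3264/169 gives the monic gcd z + 7.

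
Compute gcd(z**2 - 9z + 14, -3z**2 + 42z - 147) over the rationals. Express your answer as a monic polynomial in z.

By polynomial division,
  z**2 - 9z + 14 = (-1/3)(-3z**2 + 42z - 147) + (5z - 35)
  -3z**2 + 42z - 147 = (-(3/5)z + 21/5)(5z - 35) + (0)
Last nonzero remainder: 5z - 35. Dividing through by 5 gives the monic gcd z - 7.

z - 7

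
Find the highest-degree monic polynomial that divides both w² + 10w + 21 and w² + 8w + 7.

w + 7

Euclidean algorithm in ℚ[w]:
  w² + 10w + 21 = (w² + 8w + 7) + (2w + 14)
  w² + 8w + 7 = ((1/2)w + 1/2)(2w + 14) + (0)
Last nonzero remainder: 2w + 14. Dividing through by 2 gives the monic gcd w + 7.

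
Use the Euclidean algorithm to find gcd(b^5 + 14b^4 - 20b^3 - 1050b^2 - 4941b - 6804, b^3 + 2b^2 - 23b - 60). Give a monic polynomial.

b^2 + 7b + 12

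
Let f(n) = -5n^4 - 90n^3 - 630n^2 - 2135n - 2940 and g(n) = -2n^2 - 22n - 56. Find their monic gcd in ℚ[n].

By polynomial division,
  -5n^4 - 90n^3 - 630n^2 - 2135n - 2940 = ((5/2)n^2 + (35/2)n + 105/2)(-2n^2 - 22n - 56) + (0)
Last nonzero remainder: -2n^2 - 22n - 56. Dividing through by -2 gives the monic gcd n^2 + 11n + 28.

n^2 + 11n + 28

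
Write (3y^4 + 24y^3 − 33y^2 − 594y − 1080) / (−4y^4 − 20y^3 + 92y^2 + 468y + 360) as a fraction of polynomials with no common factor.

(−3y − 12)/(4y + 4)

Apply the Euclidean algorithm:
  3y^4 + 24y^3 − 33y^2 − 594y − 1080 = (−3/4)(−4y^4 − 20y^3 + 92y^2 + 468y + 360) + (9y^3 + 36y^2 − 243y − 810)
  −4y^4 − 20y^3 + 92y^2 + 468y + 360 = (−(4/9)y − 4/9)(9y^3 + 36y^2 − 243y − 810) + (0)
Last nonzero remainder: 9y^3 + 36y^2 − 243y − 810. Dividing through by 9 gives the monic gcd y^3 + 4y^2 − 27y − 90.
Cancel y^3 + 4y^2 − 27y − 90 from numerator and denominator to get the reduced form.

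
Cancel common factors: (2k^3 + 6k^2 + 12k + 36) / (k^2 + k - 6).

(2k^2 + 12)/(k - 2)

Repeated division with remainder:
  2k^3 + 6k^2 + 12k + 36 = (2k + 4)(k^2 + k - 6) + (20k + 60)
  k^2 + k - 6 = ((1/20)k - 1/10)(20k + 60) + (0)
Last nonzero remainder: 20k + 60. Dividing through by 20 gives the monic gcd k + 3.
Cancel k + 3 from numerator and denominator to get the reduced form.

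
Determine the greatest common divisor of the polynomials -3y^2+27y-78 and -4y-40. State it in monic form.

1

Euclidean algorithm in ℚ[y]:
  -3y^2+27y-78 = ((3/4)y-57/4)(-4y-40) + (-648)
  -4y-40 = ((1/162)y+5/81)(-648) + (0)
The last nonzero remainder is the constant -648, so the polynomials are coprime and gcd = 1.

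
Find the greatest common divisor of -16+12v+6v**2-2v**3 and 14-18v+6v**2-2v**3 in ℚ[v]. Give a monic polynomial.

Apply the Euclidean algorithm:
  -2v**3+6v**2+12v-16 = (-2v**3+6v**2-18v+14) + (30v-30)
  -2v**3+6v**2-18v+14 = (-(1/15)v**2+(2/15)v-7/15)(30v-30) + (0)
Last nonzero remainder: 30v-30. Dividing through by 30 gives the monic gcd v-1.

-1+v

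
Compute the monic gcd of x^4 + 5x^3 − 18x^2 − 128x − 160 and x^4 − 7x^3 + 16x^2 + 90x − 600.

x^2 − x − 20

Repeated division with remainder:
  x^4 + 5x^3 − 18x^2 − 128x − 160 = (x^4 − 7x^3 + 16x^2 + 90x − 600) + (12x^3 − 34x^2 − 218x + 440)
  x^4 − 7x^3 + 16x^2 + 90x − 600 = ((1/12)x − 25/72)(12x^3 − 34x^2 − 218x + 440) + ((805/36)x^2 − (805/36)x − 4025/9)
  12x^3 − 34x^2 − 218x + 440 = ((432/805)x − 792/805)((805/36)x^2 − (805/36)x − 4025/9) + (0)
Last nonzero remainder: (805/36)x^2 − (805/36)x − 4025/9. Dividing through by 805/36 gives the monic gcd x^2 − x − 20.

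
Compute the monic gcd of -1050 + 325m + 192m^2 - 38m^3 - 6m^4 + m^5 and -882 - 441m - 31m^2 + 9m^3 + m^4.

-21 - 4m + m^2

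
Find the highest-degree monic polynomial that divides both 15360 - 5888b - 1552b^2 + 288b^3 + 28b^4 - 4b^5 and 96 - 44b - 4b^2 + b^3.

96 - 44b - 4b^2 + b^3

By polynomial division,
  -4b^5 + 28b^4 + 288b^3 - 1552b^2 - 5888b + 15360 = (-4b^2 + 12b + 160)(b^3 - 4b^2 - 44b + 96) + (0)
The last nonzero remainder b^3 - 4b^2 - 44b + 96 is already monic.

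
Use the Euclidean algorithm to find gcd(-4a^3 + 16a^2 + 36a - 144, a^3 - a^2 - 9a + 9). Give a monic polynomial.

Repeated division with remainder:
  -4a^3 + 16a^2 + 36a - 144 = (-4)(a^3 - a^2 - 9a + 9) + (12a^2 - 108)
  a^3 - a^2 - 9a + 9 = ((1/12)a - 1/12)(12a^2 - 108) + (0)
Last nonzero remainder: 12a^2 - 108. Dividing through by 12 gives the monic gcd a^2 - 9.

a^2 - 9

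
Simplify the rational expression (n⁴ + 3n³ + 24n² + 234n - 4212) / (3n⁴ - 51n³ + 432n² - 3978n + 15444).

(n + 9)/(3n - 33)

By polynomial division,
  n⁴ + 3n³ + 24n² + 234n - 4212 = (1/3)(3n⁴ - 51n³ + 432n² - 3978n + 15444) + (20n³ - 120n² + 1560n - 9360)
  3n⁴ - 51n³ + 432n² - 3978n + 15444 = ((3/20)n - 33/20)(20n³ - 120n² + 1560n - 9360) + (0)
Last nonzero remainder: 20n³ - 120n² + 1560n - 9360. Dividing through by 20 gives the monic gcd n³ - 6n² + 78n - 468.
Cancel n³ - 6n² + 78n - 468 from numerator and denominator to get the reduced form.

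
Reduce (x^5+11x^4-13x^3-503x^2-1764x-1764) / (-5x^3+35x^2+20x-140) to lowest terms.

Apply the Euclidean algorithm:
  x^5+11x^4-13x^3-503x^2-1764x-1764 = (-(1/5)x^2-(18/5)x-117/5)(-5x^3+35x^2+20x-140) + (360x^2-1800x-5040)
  -5x^3+35x^2+20x-140 = (-(1/72)x+1/36)(360x^2-1800x-5040) + (0)
Last nonzero remainder: 360x^2-1800x-5040. Dividing through by 360 gives the monic gcd x^2-5x-14.
Cancel x^2-5x-14 from numerator and denominator to get the reduced form.

(-x^3-16x^2-81x-126)/(5x-10)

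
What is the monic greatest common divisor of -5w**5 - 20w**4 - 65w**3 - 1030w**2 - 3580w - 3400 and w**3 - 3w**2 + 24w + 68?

Apply the Euclidean algorithm:
  -5w**5 - 20w**4 - 65w**3 - 1030w**2 - 3580w - 3400 = (-5w**2 - 35w - 50)(w**3 - 3w**2 + 24w + 68) + (0)
The last nonzero remainder w**3 - 3w**2 + 24w + 68 is already monic.

w**3 - 3w**2 + 24w + 68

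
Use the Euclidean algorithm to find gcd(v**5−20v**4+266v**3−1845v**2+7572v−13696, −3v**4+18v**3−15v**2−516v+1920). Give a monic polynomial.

Repeated division with remainder:
  v**5−20v**4+266v**3−1845v**2+7572v−13696 = (−(1/3)v+14/3)(−3v**4+18v**3−15v**2−516v+1920) + (177v**3−1947v**2+10620v−22656)
  −3v**4+18v**3−15v**2−516v+1920 = (−(1/59)v−5/59)(177v**3−1947v**2+10620v−22656) + (0)
Last nonzero remainder: 177v**3−1947v**2+10620v−22656. Dividing through by 177 gives the monic gcd v**3−11v**2+60v−128.

v**3−11v**2+60v−128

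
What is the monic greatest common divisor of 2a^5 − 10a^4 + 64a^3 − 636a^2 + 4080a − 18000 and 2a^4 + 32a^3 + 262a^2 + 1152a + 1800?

Apply the Euclidean algorithm:
  2a^5 − 10a^4 + 64a^3 − 636a^2 + 4080a − 18000 = (a − 21)(2a^4 + 32a^3 + 262a^2 + 1152a + 1800) + (474a^3 + 3714a^2 + 26472a + 19800)
  2a^4 + 32a^3 + 262a^2 + 1152a + 1800 = ((1/237)a + 215/6241)(474a^3 + 3714a^2 + 26472a + 19800) + ((139536/6241)a^2 + (976752/6241)a + 6976800/6241)
  474a^3 + 3714a^2 + 26472a + 19800 = ((493039/23256)a + 68651/3876)((139536/6241)a^2 + (976752/6241)a + 6976800/6241) + (0)
Last nonzero remainder: (139536/6241)a^2 + (976752/6241)a + 6976800/6241. Dividing through by 139536/6241 gives the monic gcd a^2 + 7a + 50.

a^2 + 7a + 50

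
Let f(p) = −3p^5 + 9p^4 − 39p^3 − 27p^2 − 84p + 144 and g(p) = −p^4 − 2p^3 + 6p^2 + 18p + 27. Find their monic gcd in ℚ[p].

p^2 + 2p + 3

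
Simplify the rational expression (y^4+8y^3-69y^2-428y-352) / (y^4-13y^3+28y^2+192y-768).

(y^2+12y+11)/(y^2-9y+24)

By polynomial division,
  y^4+8y^3-69y^2-428y-352 = (y^4-13y^3+28y^2+192y-768) + (21y^3-97y^2-620y+416)
  y^4-13y^3+28y^2+192y-768 = ((1/21)y-176/441)(21y^3-97y^2-620y+416) + ((8296/441)y^2-(33184/441)y-265472/441)
  21y^3-97y^2-620y+416 = ((9261/8296)y-5733/8296)((8296/441)y^2-(33184/441)y-265472/441) + (0)
Last nonzero remainder: (8296/441)y^2-(33184/441)y-265472/441. Dividing through by 8296/441 gives the monic gcd y^2-4y-32.
Cancel y^2-4y-32 from numerator and denominator to get the reduced form.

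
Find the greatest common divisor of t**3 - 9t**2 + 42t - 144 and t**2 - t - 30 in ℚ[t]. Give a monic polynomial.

By polynomial division,
  t**3 - 9t**2 + 42t - 144 = (t - 8)(t**2 - t - 30) + (64t - 384)
  t**2 - t - 30 = ((1/64)t + 5/64)(64t - 384) + (0)
Last nonzero remainder: 64t - 384. Dividing through by 64 gives the monic gcd t - 6.

t - 6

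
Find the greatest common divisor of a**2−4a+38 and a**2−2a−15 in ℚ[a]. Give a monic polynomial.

1

Repeated division with remainder:
  a**2−4a+38 = (a**2−2a−15) + (−2a+53)
  a**2−2a−15 = (−(1/2)a−49/4)(−2a+53) + (2537/4)
  −2a+53 = (−(8/2537)a+212/2537)(2537/4) + (0)
The last nonzero remainder is the constant 2537/4, so the polynomials are coprime and gcd = 1.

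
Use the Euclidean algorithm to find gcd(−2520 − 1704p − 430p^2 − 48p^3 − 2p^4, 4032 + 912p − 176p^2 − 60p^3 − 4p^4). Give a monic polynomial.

Euclidean algorithm in ℚ[p]:
  −2p^4 − 48p^3 − 430p^2 − 1704p − 2520 = (1/2)(−4p^4 − 60p^3 − 176p^2 + 912p + 4032) + (−18p^3 − 342p^2 − 2160p − 4536)
  −4p^4 − 60p^3 − 176p^2 + 912p + 4032 = ((2/9)p − 8/9)(−18p^3 − 342p^2 − 2160p − 4536) + (0)
Last nonzero remainder: −18p^3 − 342p^2 − 2160p − 4536. Dividing through by −18 gives the monic gcd p^3 + 19p^2 + 120p + 252.

252 + 120p + 19p^2 + p^3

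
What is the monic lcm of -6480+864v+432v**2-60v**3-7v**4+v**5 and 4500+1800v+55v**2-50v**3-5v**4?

-32400-2160v+3024v**2+132v**3-95v**4-2v**5+v**6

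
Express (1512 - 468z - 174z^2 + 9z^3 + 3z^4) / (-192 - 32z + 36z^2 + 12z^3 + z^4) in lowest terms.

Euclidean algorithm in ℚ[z]:
  3z^4 + 9z^3 - 174z^2 - 468z + 1512 = (3)(z^4 + 12z^3 + 36z^2 - 32z - 192) + (-27z^3 - 282z^2 - 372z + 2088)
  z^4 + 12z^3 + 36z^2 - 32z - 192 = (-(1/27)z - 14/243)(-27z^3 - 282z^2 - 372z + 2088) + ((484/81)z^2 + (1936/81)z - 1936/27)
  -27z^3 - 282z^2 - 372z + 2088 = (-(2187/484)z - 7047/242)((484/81)z^2 + (1936/81)z - 1936/27) + (0)
Last nonzero remainder: (484/81)z^2 + (1936/81)z - 1936/27. Dividing through by 484/81 gives the monic gcd z^2 + 4z - 12.
Cancel z^2 + 4z - 12 from numerator and denominator to get the reduced form.

(-126 - 3z + 3z^2)/(16 + 8z + z^2)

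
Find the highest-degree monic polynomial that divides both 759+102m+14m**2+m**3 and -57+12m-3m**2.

1

Euclidean algorithm in ℚ[m]:
  m**3+14m**2+102m+759 = (-(1/3)m-6)(-3m**2+12m-57) + (155m+417)
  -3m**2+12m-57 = (-(3/155)m+3111/24025)(155m+417) + (-2666712/24025)
  155m+417 = (-(3723875/2666712)m-3339475/888904)(-2666712/24025) + (0)
The last nonzero remainder is the constant -2666712/24025, so the polynomials are coprime and gcd = 1.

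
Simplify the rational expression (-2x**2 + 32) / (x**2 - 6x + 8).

(-2x - 8)/(x - 2)

Euclidean algorithm in ℚ[x]:
  -2x**2 + 32 = (-2)(x**2 - 6x + 8) + (-12x + 48)
  x**2 - 6x + 8 = (-(1/12)x + 1/6)(-12x + 48) + (0)
Last nonzero remainder: -12x + 48. Dividing through by -12 gives the monic gcd x - 4.
Cancel x - 4 from numerator and denominator to get the reduced form.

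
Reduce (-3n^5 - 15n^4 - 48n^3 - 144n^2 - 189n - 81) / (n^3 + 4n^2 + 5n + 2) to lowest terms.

Repeated division with remainder:
  -3n^5 - 15n^4 - 48n^3 - 144n^2 - 189n - 81 = (-3n^2 - 3n - 21)(n^3 + 4n^2 + 5n + 2) + (-39n^2 - 78n - 39)
  n^3 + 4n^2 + 5n + 2 = (-(1/39)n - 2/39)(-39n^2 - 78n - 39) + (0)
Last nonzero remainder: -39n^2 - 78n - 39. Dividing through by -39 gives the monic gcd n^2 + 2n + 1.
Cancel n^2 + 2n + 1 from numerator and denominator to get the reduced form.

(-3n^3 - 9n^2 - 27n - 81)/(n + 2)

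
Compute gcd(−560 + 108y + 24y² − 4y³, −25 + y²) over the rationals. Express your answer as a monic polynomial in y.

Repeated division with remainder:
  −4y³ + 24y² + 108y − 560 = (−4y + 24)(y² − 25) + (8y + 40)
  y² − 25 = ((1/8)y − 5/8)(8y + 40) + (0)
Last nonzero remainder: 8y + 40. Dividing through by 8 gives the monic gcd y + 5.

5 + y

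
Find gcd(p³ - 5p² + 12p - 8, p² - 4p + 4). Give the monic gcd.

1

Repeated division with remainder:
  p³ - 5p² + 12p - 8 = (p - 1)(p² - 4p + 4) + (4p - 4)
  p² - 4p + 4 = ((1/4)p - 3/4)(4p - 4) + (1)
  4p - 4 = (4p - 4)(1) + (0)
The last nonzero remainder is the constant 1, so the polynomials are coprime and gcd = 1.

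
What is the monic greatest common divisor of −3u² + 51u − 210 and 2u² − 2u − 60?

Apply the Euclidean algorithm:
  −3u² + 51u − 210 = (−3/2)(2u² − 2u − 60) + (48u − 300)
  2u² − 2u − 60 = ((1/24)u + 7/32)(48u − 300) + (45/8)
  48u − 300 = ((128/15)u − 160/3)(45/8) + (0)
The last nonzero remainder is the constant 45/8, so the polynomials are coprime and gcd = 1.

1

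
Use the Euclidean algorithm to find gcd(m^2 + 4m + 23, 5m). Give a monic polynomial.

Euclidean algorithm in ℚ[m]:
  m^2 + 4m + 23 = ((1/5)m + 4/5)(5m) + (23)
  5m = ((5/23)m)(23) + (0)
The last nonzero remainder is the constant 23, so the polynomials are coprime and gcd = 1.

1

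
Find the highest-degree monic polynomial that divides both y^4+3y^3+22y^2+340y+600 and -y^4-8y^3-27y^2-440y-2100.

y^3+y^2+20y+300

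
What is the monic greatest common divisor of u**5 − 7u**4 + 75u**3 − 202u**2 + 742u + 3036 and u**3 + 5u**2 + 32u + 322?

Euclidean algorithm in ℚ[u]:
  u**5 − 7u**4 + 75u**3 − 202u**2 + 742u + 3036 = (u**2 − 12u + 103)(u**3 + 5u**2 + 32u + 322) + (−655u**2 + 1310u − 30130)
  u**3 + 5u**2 + 32u + 322 = (−(1/655)u − 7/655)(−655u**2 + 1310u − 30130) + (0)
Last nonzero remainder: −655u**2 + 1310u − 30130. Dividing through by −655 gives the monic gcd u**2 − 2u + 46.

u**2 − 2u + 46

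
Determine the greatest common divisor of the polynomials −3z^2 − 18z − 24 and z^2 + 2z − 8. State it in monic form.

Euclidean algorithm in ℚ[z]:
  −3z^2 − 18z − 24 = (−3)(z^2 + 2z − 8) + (−12z − 48)
  z^2 + 2z − 8 = (−(1/12)z + 1/6)(−12z − 48) + (0)
Last nonzero remainder: −12z − 48. Dividing through by −12 gives the monic gcd z + 4.

z + 4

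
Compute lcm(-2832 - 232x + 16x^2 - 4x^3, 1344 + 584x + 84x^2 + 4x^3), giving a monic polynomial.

Apply the Euclidean algorithm:
  -4x^3 + 16x^2 - 232x - 2832 = (-1)(4x^3 + 84x^2 + 584x + 1344) + (100x^2 + 352x - 1488)
  4x^3 + 84x^2 + 584x + 1344 = ((1/25)x + 437/625)(100x^2 + 352x - 1488) + ((248376/625)x + 1490256/625)
  100x^2 + 352x - 1488 = ((15625/62094)x - 19375/31047)((248376/625)x + 1490256/625) + (0)
Last nonzero remainder: (248376/625)x + 1490256/625. Dividing through by 248376/625 gives the monic gcd x + 6.
Then lcm(f, g) = f·g / gcd(f, g); expanding and making the result monic gives the answer.

39648 + 13868x + 1354x^2 + 54x^3 + 11x^4 + x^5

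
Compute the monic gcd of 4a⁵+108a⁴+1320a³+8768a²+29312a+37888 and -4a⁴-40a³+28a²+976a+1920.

a²+12a+32

By polynomial division,
  4a⁵+108a⁴+1320a³+8768a²+29312a+37888 = (-a-17)(-4a⁴-40a³+28a²+976a+1920) + (668a³+10220a²+47824a+70528)
  -4a⁴-40a³+28a²+976a+1920 = (-(1/167)a+885/27889)(668a³+10220a²+47824a+70528) + (-(277200/27889)a²-(3326400/27889)a-8870400/27889)
  668a³+10220a²+47824a+70528 = (-(4657463/69300)a-15366839/69300)(-(277200/27889)a²-(3326400/27889)a-8870400/27889) + (0)
Last nonzero remainder: -(277200/27889)a²-(3326400/27889)a-8870400/27889. Dividing through by -277200/27889 gives the monic gcd a²+12a+32.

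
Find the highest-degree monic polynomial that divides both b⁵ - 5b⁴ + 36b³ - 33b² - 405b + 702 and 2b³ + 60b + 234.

Repeated division with remainder:
  b⁵ - 5b⁴ + 36b³ - 33b² - 405b + 702 = ((1/2)b² - (5/2)b + 3)(2b³ + 60b + 234) + (0)
Last nonzero remainder: 2b³ + 60b + 234. Dividing through by 2 gives the monic gcd b³ + 30b + 117.

b³ + 30b + 117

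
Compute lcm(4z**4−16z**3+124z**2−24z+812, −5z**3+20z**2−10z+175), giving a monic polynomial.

z**5−9z**4+51z**3−161z**2+233z−1015

By polynomial division,
  4z**4−16z**3+124z**2−24z+812 = (−(4/5)z)(−5z**3+20z**2−10z+175) + (116z**2+116z+812)
  −5z**3+20z**2−10z+175 = (−(5/116)z+25/116)(116z**2+116z+812) + (0)
Last nonzero remainder: 116z**2+116z+812. Dividing through by 116 gives the monic gcd z**2+z+7.
Then lcm(f, g) = f·g / gcd(f, g); expanding and making the result monic gives the answer.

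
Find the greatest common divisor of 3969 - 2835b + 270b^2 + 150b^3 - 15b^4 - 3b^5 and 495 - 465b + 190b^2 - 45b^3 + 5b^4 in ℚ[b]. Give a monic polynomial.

9 - 6b + b^2

Apply the Euclidean algorithm:
  -3b^5 - 15b^4 + 150b^3 + 270b^2 - 2835b + 3969 = (-(3/5)b - 42/5)(5b^4 - 45b^3 + 190b^2 - 465b + 495) + (-114b^3 + 1587b^2 - 6444b + 8127)
  5b^4 - 45b^3 + 190b^2 - 465b + 495 = (-(5/114)b - 935/4332)(-114b^3 + 1587b^2 - 6444b + 8127) + ((360855/1444)b^2 - (1082565/722)b + 3247695/1444)
  -114b^3 + 1587b^2 - 6444b + 8127 = (-(54872/120285)b + 434644/120285)((360855/1444)b^2 - (1082565/722)b + 3247695/1444) + (0)
Last nonzero remainder: (360855/1444)b^2 - (1082565/722)b + 3247695/1444. Dividing through by 360855/1444 gives the monic gcd b^2 - 6b + 9.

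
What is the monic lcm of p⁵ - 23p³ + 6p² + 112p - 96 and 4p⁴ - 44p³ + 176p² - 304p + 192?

Repeated division with remainder:
  p⁵ - 23p³ + 6p² + 112p - 96 = ((1/4)p + 11/4)(4p⁴ - 44p³ + 176p² - 304p + 192) + (54p³ - 402p² + 900p - 624)
  4p⁴ - 44p³ + 176p² - 304p + 192 = ((2/27)p - 64/243)(54p³ - 402p² + 900p - 624) + ((280/81)p² - (560/27)p + 2240/81)
  54p³ - 402p² + 900p - 624 = ((2187/140)p - 3159/140)((280/81)p² - (560/27)p + 2240/81) + (0)
Last nonzero remainder: (280/81)p² - (560/27)p + 2240/81. Dividing through by 280/81 gives the monic gcd p² - 6p + 8.
Then lcm(f, g) = f·g / gcd(f, g); expanding and making the result monic gives the answer.

p⁷ - 5p⁶ - 17p⁵ + 121p⁴ - 56p³ - 620p² + 1152p - 576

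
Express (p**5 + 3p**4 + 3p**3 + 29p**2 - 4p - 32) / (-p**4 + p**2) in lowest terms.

Apply the Euclidean algorithm:
  p**5 + 3p**4 + 3p**3 + 29p**2 - 4p - 32 = (-p - 3)(-p**4 + p**2) + (4p**3 + 32p**2 - 4p - 32)
  -p**4 + p**2 = (-(1/4)p + 2)(4p**3 + 32p**2 - 4p - 32) + (-64p**2 + 64)
  4p**3 + 32p**2 - 4p - 32 = (-(1/16)p - 1/2)(-64p**2 + 64) + (0)
Last nonzero remainder: -64p**2 + 64. Dividing through by -64 gives the monic gcd p**2 - 1.
Cancel p**2 - 1 from numerator and denominator to get the reduced form.

(-p**3 - 3p**2 - 4p - 32)/(p**2)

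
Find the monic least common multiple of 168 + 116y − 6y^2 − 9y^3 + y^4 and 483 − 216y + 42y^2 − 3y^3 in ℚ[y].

3864 + 1492y − 782y^2 − 49y^3 + 80y^4 − 16y^5 + y^6

By polynomial division,
  y^4 − 9y^3 − 6y^2 + 116y + 168 = (−(1/3)y − 5/3)(−3y^3 + 42y^2 − 216y + 483) + (−8y^2 − 83y + 973)
  −3y^3 + 42y^2 − 216y + 483 = ((3/8)y − 585/64)(−8y^2 − 83y + 973) + (−(85731/64)y + 600117/64)
  −8y^2 − 83y + 973 = ((512/85731)y + 8896/85731)(−(85731/64)y + 600117/64) + (0)
Last nonzero remainder: −(85731/64)y + 600117/64. Dividing through by −85731/64 gives the monic gcd y − 7.
Then lcm(f, g) = f·g / gcd(f, g); expanding and making the result monic gives the answer.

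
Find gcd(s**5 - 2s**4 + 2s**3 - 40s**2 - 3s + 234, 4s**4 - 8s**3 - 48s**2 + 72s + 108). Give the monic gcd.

By polynomial division,
  s**5 - 2s**4 + 2s**3 - 40s**2 - 3s + 234 = ((1/4)s)(4s**4 - 8s**3 - 48s**2 + 72s + 108) + (14s**3 - 58s**2 - 30s + 234)
  4s**4 - 8s**3 - 48s**2 + 72s + 108 = ((2/7)s + 30/49)(14s**3 - 58s**2 - 30s + 234) + (-(192/49)s**2 + (1152/49)s - 1728/49)
  14s**3 - 58s**2 - 30s + 234 = (-(343/96)s - 637/96)(-(192/49)s**2 + (1152/49)s - 1728/49) + (0)
Last nonzero remainder: -(192/49)s**2 + (1152/49)s - 1728/49. Dividing through by -192/49 gives the monic gcd s**2 - 6s + 9.

s**2 - 6s + 9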